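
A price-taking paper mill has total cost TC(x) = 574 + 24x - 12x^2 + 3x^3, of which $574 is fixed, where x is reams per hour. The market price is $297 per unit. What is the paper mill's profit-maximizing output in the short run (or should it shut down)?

Produce at x = 7

Variable cost is VC = 24x - 12x^2 + 3x^3, so AVC = VC/x = 24 - 12x + 3x^2 and MC = dTC/dx = 24 - 24x + 9x^2.
AVC hits its minimum where MC = AVC, at x = 2, giving min AVC = 24 - 12·2 + 3·2^2 = $12.
Because $297 ≥ $12, revenue can cover variable cost; the firm operates.
Solving P = MC: -273 - 24x + 9x^2 = 0 ⇒ x = -13/3 or 7. On the upward-sloping branch, x* = 7.
Check: AVC at x = 7 is $87 ≤ P, so revenue covers variable cost.
Profit = P·x − TC = 297·7 − 1183 = $896.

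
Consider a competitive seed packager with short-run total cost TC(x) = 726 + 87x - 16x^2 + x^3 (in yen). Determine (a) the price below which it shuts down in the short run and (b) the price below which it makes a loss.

Shutdown price = min AVC. AVC = 87 - 16x + x^2, with vertex at x = 8 and minimum ¥23.
ATC = 726/x + 87 - 16x + x^2. Setting dATC/dx = −726/x^2 − 16 + 2x = 0 gives x = 11 (since 2·11^3 − 16·11^2 = 726).
min ATC = 726/11 + 87 − 16·11 + 11^2 = ¥98. That is the break-even price.
For ¥23 ≤ P < ¥98 the firm produces at a loss; below ¥23 it shuts down.

Shutdown price = ¥23; break-even price = ¥98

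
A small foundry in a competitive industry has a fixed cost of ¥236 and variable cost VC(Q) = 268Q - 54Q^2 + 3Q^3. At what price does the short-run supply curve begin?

The firm shuts down when price falls below the minimum of average variable cost. AVC = VC/Q = 268 - 54Q + 3Q^2.
dAVC/dQ = -54 + 6Q = 0 gives Q = 9. min AVC = 268 - 54·9 + 3·9^2 = 25.
For P < ¥25 the firm produces nothing.

¥25 per unit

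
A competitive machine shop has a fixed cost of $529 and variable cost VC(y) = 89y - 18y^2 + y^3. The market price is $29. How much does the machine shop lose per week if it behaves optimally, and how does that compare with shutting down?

Profit = -$329 at y = 10

AVC = 89 - 18y + y^2; min AVC = $8 at y = 9. Since P = $29 ≥ min AVC, the firm produces.
MC = 89 - 36y + 3y^2. Setting P = MC and taking the root on the rising branch gives y* = 10.
TR = 29·10 = 290. TC = 529 + 90 = 619. Profit = 290 − 619 = -$329.
That loss of $329 beats the $529 the firm would lose by shutting down; producing recovers $200 of fixed cost.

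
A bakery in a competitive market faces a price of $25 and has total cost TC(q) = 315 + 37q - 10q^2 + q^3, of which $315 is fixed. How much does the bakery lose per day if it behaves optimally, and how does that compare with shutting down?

Profit = -$243 at q = 6

AVC = 37 - 10q + q^2; min AVC = $12 at q = 5. Since P = $25 ≥ min AVC, the firm produces.
MC = 37 - 20q + 3q^2. Setting P = MC and taking the root on the rising branch gives q* = 6.
TR = 25·6 = 150. TC = 315 + 78 = 393. Profit = 150 − 393 = -$243.
By producing, the firm covers all variable cost plus $72 of fixed cost; shutting down would lose the full $315.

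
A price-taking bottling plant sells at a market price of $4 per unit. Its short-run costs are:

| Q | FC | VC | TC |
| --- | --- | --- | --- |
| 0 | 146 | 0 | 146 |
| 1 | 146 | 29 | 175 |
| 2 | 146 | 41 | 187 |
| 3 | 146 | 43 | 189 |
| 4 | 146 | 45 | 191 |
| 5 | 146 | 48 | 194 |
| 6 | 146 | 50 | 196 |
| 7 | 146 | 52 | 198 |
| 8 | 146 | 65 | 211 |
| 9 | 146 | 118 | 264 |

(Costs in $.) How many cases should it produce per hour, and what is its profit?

Profit at each row (π = 4Q − TC): Q=0: -146; Q=1: -171; Q=2: -179; Q=3: -177; Q=4: -175; Q=5: -174; Q=6: -172; Q=7: -170; Q=8: -179; Q=9: -228.
Profit is highest at Q = 0. Equivalently, the lowest AVC in the table is 52/7 ≈ $7.43 at Q = 7, and P = $4 falls below it — price never covers variable cost, so the firm shuts down and loses only its fixed cost.

Q = 0 (shut down); profit = -$146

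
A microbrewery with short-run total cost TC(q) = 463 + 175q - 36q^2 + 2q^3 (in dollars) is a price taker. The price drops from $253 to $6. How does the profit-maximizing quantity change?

MC = 175 - 72q + 6q^2; the shutdown threshold is min AVC = $13 (at q = 9).
With P = $253 above the shutdown price, P = MC gives q = 13.
At P = $6 < min AVC = $13, price no longer covers variable cost at any output, so the firm shuts down: q = 0.

Output falls from 13 to 0 (the firm shuts down)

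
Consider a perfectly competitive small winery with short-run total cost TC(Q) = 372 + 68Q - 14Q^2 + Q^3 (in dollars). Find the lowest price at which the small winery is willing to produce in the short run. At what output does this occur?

The firm shuts down when price falls below the minimum of average variable cost. AVC = VC/Q = 68 - 14Q + Q^2.
dAVC/dQ = -14 + 2Q = 0 gives Q = 7. min AVC = 68 - 14·7 + 7^2 = 19.
The firm shuts down for any P below $19.

$19 per unit, at Q = 7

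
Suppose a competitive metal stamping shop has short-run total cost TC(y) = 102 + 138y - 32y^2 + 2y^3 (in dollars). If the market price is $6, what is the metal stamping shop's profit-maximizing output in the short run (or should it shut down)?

Strip out fixed cost: VC = 138y - 32y^2 + 2y^3. Then AVC = 138 - 32y + 2y^2 and MC = 138 - 64y + 6y^2.
The AVC parabola has its vertex at y = 32/4 = 8, where AVC = 138 - 32·8 + 2·8^2 = $10.
With P < min AVC ($6 < $10), every unit sold adds to the loss.
Shutting down limits the loss to fixed cost, $102.

Shut down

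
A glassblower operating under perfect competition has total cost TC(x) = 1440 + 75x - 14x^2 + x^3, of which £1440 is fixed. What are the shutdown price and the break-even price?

AVC = 75 - 14x + x^2; minimized at x = 7, giving min AVC = £26. That is the shutdown price.
ATC = 1440/x + 75 - 14x + x^2. Setting dATC/dx = −1440/x^2 − 14 + 2x = 0 gives x = 12 (since 2·12^3 − 14·12^2 = 1440).
min ATC = 1440/12 + 75 − 14·12 + 12^2 = £171. That is the break-even price.
Between these two prices the firm operates at a loss; above £171 it earns a profit.

Shutdown price = £26; break-even price = £171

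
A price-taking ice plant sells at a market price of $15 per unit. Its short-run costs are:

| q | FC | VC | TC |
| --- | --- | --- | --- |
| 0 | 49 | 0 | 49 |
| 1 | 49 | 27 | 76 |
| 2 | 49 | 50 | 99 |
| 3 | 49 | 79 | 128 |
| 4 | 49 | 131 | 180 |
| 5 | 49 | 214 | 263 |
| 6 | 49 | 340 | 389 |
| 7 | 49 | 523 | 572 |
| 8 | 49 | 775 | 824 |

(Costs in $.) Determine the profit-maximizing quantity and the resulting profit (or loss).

q = 0 (shut down); profit = -$49

Profit at each row (π = 15q − TC): q=0: -49; q=1: -61; q=2: -69; q=3: -83; q=4: -120; q=5: -188; q=6: -299; q=7: -467; q=8: -704.
Profit is highest at q = 0. Equivalently, the lowest AVC in the table is 50/2 ≈ $25 at q = 2, and P = $15 falls below it — price never covers variable cost, so the firm shuts down and loses only its fixed cost.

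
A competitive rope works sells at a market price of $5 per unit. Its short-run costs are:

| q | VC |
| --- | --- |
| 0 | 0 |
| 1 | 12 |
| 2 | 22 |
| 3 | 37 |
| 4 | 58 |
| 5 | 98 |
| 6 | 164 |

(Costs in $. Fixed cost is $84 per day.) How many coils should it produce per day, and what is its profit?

Compute π = P·q − TC at each output: q=0: -84; q=1: -91; q=2: -96; q=3: -106; q=4: -122; q=5: -157; q=6: -218.
Profit is highest at q = 0. Equivalently, the lowest AVC in the table is 22/2 ≈ $11 at q = 2, and P = $5 falls below it — price never covers variable cost, so the firm shuts down and loses only its fixed cost.

q = 0 (shut down); profit = -$84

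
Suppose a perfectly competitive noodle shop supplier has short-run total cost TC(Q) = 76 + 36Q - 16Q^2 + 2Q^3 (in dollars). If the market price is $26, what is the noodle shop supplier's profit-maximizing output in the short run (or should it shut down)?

Variable cost is VC = 36Q - 16Q^2 + 2Q^3, so AVC = VC/Q = 36 - 16Q + 2Q^2 and MC = dTC/dQ = 36 - 32Q + 6Q^2.
The AVC parabola has its vertex at Q = 16/4 = 4, where AVC = 36 - 16·4 + 2·4^2 = $4.
Because $26 ≥ $4, revenue can cover variable cost; the firm operates.
P = MC gives 10 - 32Q + 6Q^2 = 0, with roots 1/3 and 5. Take the larger (rising MC): Q* = 5.
Check: AVC at Q = 5 is $6 ≤ P, so revenue covers variable cost.
Profit = P·Q − TC = 26·5 − 106 = $24.

Produce at Q = 5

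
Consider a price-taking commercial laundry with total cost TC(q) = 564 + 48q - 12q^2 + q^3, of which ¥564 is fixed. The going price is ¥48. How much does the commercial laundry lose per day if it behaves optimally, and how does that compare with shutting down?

Profit = -¥308 at q = 8

AVC = 48 - 12q + q^2 has its minimum ¥12 at q = 6; price ¥48 clears that bar, so the firm operates.
With MC = 48 - 24q + 3q^2, P = MC on the upward-sloping part at q* = 8.
TR = 48·8 = 384. TC = 564 + 128 = 692. Profit = 384 − 692 = -¥308.
That loss of ¥308 beats the ¥564 the firm would lose by shutting down; producing recovers ¥256 of fixed cost.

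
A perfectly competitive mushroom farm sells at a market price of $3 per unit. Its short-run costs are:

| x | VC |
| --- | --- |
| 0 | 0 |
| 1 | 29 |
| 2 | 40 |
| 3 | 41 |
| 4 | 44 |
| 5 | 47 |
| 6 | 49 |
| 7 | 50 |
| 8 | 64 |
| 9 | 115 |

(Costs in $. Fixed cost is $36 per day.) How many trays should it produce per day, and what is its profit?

x = 0 (shut down); profit = -$36

Compute π = P·x − TC at each output: x=0: -36; x=1: -62; x=2: -70; x=3: -68; x=4: -68; x=5: -68; x=6: -67; x=7: -65; x=8: -76; x=9: -124.
Profit is highest at x = 0. Equivalently, the lowest AVC in the table is 50/7 ≈ $7.14 at x = 7, and P = $3 falls below it — price never covers variable cost, so the firm shuts down and loses only its fixed cost.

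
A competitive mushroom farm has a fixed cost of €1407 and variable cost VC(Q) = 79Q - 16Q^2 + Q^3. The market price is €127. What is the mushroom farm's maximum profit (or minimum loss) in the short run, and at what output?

AVC = 79 - 16Q + Q^2 has its minimum €15 at Q = 8; price €127 clears that bar, so the firm operates.
MC = 79 - 32Q + 3Q^2. Setting P = MC and taking the root on the rising branch gives Q* = 12.
TR = 127·12 = 1524. TC = 1407 + 372 = 1779. Profit = 1524 − 1779 = -€255.
That loss of €255 beats the €1407 the firm would lose by shutting down; producing recovers €1152 of fixed cost.

Profit = -€255 at Q = 12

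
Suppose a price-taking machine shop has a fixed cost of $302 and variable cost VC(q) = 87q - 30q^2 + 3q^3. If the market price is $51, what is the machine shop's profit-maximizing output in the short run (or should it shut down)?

Variable cost is VC = 87q - 30q^2 + 3q^3, so AVC = VC/q = 87 - 30q + 3q^2 and MC = dTC/dq = 87 - 60q + 9q^2.
AVC hits its minimum where MC = AVC, at q = 5, giving min AVC = 87 - 30·5 + 3·5^2 = $12.
Since P = $51 ≥ min AVC = $12, price covers variable cost and the firm should produce.
Set P = MC: 51 = 87 - 60q + 9q^2 → 36 - 60q + 9q^2 = 0. The roots are q = 2/3 and q = 6; the profit-maximizing output is on the rising part of MC, so q* = 6.
Check: AVC at q = 6 is $15 ≤ P, so revenue covers variable cost.
Profit = P·q − TC = 51·6 − 392 = -$86, a loss, but smaller than the $302 fixed cost the firm would lose by shutting down.

Produce at q = 6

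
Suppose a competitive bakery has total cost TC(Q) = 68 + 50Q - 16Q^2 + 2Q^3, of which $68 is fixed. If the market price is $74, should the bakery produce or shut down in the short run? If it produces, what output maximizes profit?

Produce at Q = 6

Variable cost is VC = 50Q - 16Q^2 + 2Q^3, so AVC = VC/Q = 50 - 16Q + 2Q^2 and MC = dTC/dQ = 50 - 32Q + 6Q^2.
AVC hits its minimum where MC = AVC, at Q = 4, giving min AVC = 50 - 16·4 + 2·4^2 = $18.
P = $74 exceeds min AVC = $18, so the firm stays open.
Solving P = MC: -24 - 32Q + 6Q^2 = 0 ⇒ Q = -2/3 or 6. On the upward-sloping branch, Q* = 6.
Check: AVC at Q = 6 is $26 ≤ P, so revenue covers variable cost.
Profit = P·Q − TC = 74·6 − 224 = $220.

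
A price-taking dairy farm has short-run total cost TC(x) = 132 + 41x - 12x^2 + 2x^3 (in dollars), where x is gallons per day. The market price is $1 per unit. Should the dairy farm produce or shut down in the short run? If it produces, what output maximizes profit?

From TC, MC = TC'(x) = 41 - 24x + 6x^2 and AVC = VC/x = 41 - 12x + 2x^2.
AVC is minimized where dAVC/dx = -12 + 4x = 0, at x = 3; min AVC = 41 - 12·3 + 2·3^2 = $23.
P = $1 lies below min AVC = $23; no output level covers variable cost.
The firm minimizes its loss by shutting down and losing only its fixed cost of $132.

Shut down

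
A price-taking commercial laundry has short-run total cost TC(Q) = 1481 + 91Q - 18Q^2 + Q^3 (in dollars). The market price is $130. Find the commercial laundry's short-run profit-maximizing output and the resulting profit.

AVC = 91 - 18Q + Q^2 has its minimum $10 at Q = 9; price $130 clears that bar, so the firm operates.
With MC = 91 - 36Q + 3Q^2, P = MC on the upward-sloping part at Q* = 13.
TR = 130·13 = 1690. TC = 1481 + 338 = 1819. Profit = 1690 − 1819 = -$129.
That loss of $129 beats the $1481 the firm would lose by shutting down; producing recovers $1352 of fixed cost.

Profit = -$129 at Q = 13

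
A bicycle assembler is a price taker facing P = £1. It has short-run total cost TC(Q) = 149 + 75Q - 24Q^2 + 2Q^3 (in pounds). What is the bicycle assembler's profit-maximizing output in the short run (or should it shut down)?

Strip out fixed cost: VC = 75Q - 24Q^2 + 2Q^3. Then AVC = 75 - 24Q + 2Q^2 and MC = 75 - 48Q + 6Q^2.
The AVC parabola has its vertex at Q = 24/4 = 6, where AVC = 75 - 24·6 + 2·6^2 = £3.
With P < min AVC (£1 < £3), every unit sold adds to the loss.
The firm minimizes its loss by shutting down and losing only its fixed cost of £149.

Shut down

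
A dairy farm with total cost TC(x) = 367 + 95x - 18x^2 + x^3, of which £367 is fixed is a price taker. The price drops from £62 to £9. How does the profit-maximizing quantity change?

MC = 95 - 36x + 3x^2; the shutdown threshold is min AVC = £14 (at x = 9).
At P = £62 ≥ min AVC, set P = MC on the rising branch: x = 11.
At P = £9 < min AVC = £14, price no longer covers variable cost at any output, so the firm shuts down: x = 0.

Output falls from 11 to 0 (the firm shuts down)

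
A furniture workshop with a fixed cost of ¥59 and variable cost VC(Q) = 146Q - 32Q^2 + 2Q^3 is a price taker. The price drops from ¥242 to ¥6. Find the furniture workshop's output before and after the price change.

MC = 146 - 64Q + 6Q^2; the shutdown threshold is min AVC = ¥18 (at Q = 8).
At P = ¥242 ≥ min AVC, set P = MC on the rising branch: Q = 12.
At P = ¥6 < min AVC = ¥18, price no longer covers variable cost at any output, so the firm shuts down: Q = 0.

Output falls from 12 to 0 (the firm shuts down)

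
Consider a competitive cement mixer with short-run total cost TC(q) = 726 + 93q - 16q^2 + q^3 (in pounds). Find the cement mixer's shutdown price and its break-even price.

Shutdown price = min AVC. AVC = 93 - 16q + q^2, with vertex at q = 8 and minimum £29.
ATC = 726/q + 93 - 16q + q^2. Setting dATC/dq = −726/q^2 − 16 + 2q = 0 gives q = 11 (since 2·11^3 − 16·11^2 = 726).
min ATC = 726/11 + 93 − 16·11 + 11^2 = £104. That is the break-even price.
Between these two prices the firm operates at a loss; above £104 it earns a profit.

Shutdown price = £29; break-even price = £104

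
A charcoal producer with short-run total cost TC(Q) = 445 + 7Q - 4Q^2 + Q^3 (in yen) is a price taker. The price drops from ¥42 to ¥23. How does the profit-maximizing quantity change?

Output falls from 5 to 4

AVC = 7 - 4Q + Q^2, minimized at Q = 2 where min AVC = ¥3. MC = 7 - 8Q + 3Q^2.
With P = ¥42 above the shutdown price, P = MC gives Q = 5.
At P = ¥23 ≥ min AVC, set P = MC: Q = 4. The firm stays open but cuts output.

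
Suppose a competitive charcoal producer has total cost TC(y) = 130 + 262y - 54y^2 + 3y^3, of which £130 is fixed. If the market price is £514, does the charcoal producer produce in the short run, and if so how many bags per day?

Produce at y = 14

Strip out fixed cost: VC = 262y - 54y^2 + 3y^3. Then AVC = 262 - 54y + 3y^2 and MC = 262 - 108y + 9y^2.
The AVC parabola has its vertex at y = 54/6 = 9, where AVC = 262 - 54·9 + 3·9^2 = £19.
Since P = £514 ≥ min AVC = £19, price covers variable cost and the firm should produce.
Set P = MC: 514 = 262 - 108y + 9y^2 → -252 - 108y + 9y^2 = 0. The roots are y = -2 and y = 14; the profit-maximizing output is on the rising part of MC, so y* = 14.
Check: AVC at y = 14 is £94 ≤ P, so revenue covers variable cost.
Profit = P·y − TC = 514·14 − 1446 = £5750.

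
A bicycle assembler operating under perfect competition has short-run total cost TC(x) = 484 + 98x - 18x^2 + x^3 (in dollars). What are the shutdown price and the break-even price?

Shutdown price = $17; break-even price = $65

Shutdown price = min AVC. AVC = 98 - 18x + x^2, with vertex at x = 9 and minimum $17.
ATC = 484/x + 98 - 18x + x^2. Setting dATC/dx = −484/x^2 − 18 + 2x = 0 gives x = 11 (since 2·11^3 − 18·11^2 = 484).
min ATC = 484/11 + 98 − 18·11 + 11^2 = $65. That is the break-even price.
For $17 ≤ P < $65 the firm produces at a loss; below $17 it shuts down.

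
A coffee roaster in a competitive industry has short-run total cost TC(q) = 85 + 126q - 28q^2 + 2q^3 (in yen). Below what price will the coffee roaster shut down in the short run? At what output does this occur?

¥28 per unit, at q = 7

Short-run supply begins at min AVC. From VC = 126q - 28q^2 + 2q^3, AVC = 126 - 28q + 2q^2.
At the minimum of AVC, MC = AVC. MC = 126 - 56q + 6q^2; setting MC = AVC gives 4q^2 - 28q = 0, so q = 7. min AVC = 28.
So the shutdown price is ¥28.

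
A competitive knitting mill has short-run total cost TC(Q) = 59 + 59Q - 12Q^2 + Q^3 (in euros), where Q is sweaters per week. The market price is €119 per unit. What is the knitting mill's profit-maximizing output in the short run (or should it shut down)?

Produce at Q = 10

From TC, MC = TC'(Q) = 59 - 24Q + 3Q^2 and AVC = VC/Q = 59 - 12Q + Q^2.
AVC hits its minimum where MC = AVC, at Q = 6, giving min AVC = 59 - 12·6 + 6^2 = €23.
Since P = €119 ≥ min AVC = €23, price covers variable cost and the firm should produce.
Solving P = MC: -60 - 24Q + 3Q^2 = 0 ⇒ Q = -2 or 10. On the upward-sloping branch, Q* = 10.
Check: AVC at Q = 10 is €39 ≤ P, so revenue covers variable cost.
Profit = P·Q − TC = 119·10 − 449 = €741.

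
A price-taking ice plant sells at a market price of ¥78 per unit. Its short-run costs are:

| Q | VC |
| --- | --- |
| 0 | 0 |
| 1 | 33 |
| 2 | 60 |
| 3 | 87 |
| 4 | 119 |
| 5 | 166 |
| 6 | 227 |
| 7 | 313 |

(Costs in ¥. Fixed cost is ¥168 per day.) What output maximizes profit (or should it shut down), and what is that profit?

Q = 6; profit = ¥73

Compute π = P·Q − TC at each output: Q=0: -168; Q=1: -123; Q=2: -72; Q=3: -21; Q=4: 25; Q=5: 56; Q=6: 73; Q=7: 65.
Profit is maximized at Q = 6. AVC there is 227/6 = ¥37.83 ≤ P, so producing beats shutting down (which would give -¥168).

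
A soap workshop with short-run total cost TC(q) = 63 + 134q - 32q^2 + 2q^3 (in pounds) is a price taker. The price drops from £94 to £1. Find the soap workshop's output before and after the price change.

MC = 134 - 64q + 6q^2; the shutdown threshold is min AVC = £6 (at q = 8).
At P = £94 ≥ min AVC, set P = MC on the rising branch: q = 10.
At P = £1 < min AVC = £6, price no longer covers variable cost at any output, so the firm shuts down: q = 0.

Output falls from 10 to 0 (the firm shuts down)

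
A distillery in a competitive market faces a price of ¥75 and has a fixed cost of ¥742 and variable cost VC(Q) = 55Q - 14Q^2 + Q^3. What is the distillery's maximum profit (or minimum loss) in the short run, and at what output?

AVC = 55 - 14Q + Q^2; min AVC = ¥6 at Q = 7. Since P = ¥75 ≥ min AVC, the firm produces.
With MC = 55 - 28Q + 3Q^2, P = MC on the upward-sloping part at Q* = 10.
TR = 75·10 = 750. TC = 742 + 150 = 892. Profit = 750 − 892 = -¥142.
Shutting down would mean losing the fixed cost of ¥742, so operating at a loss of ¥142 is better by ¥600.

Profit = -¥142 at Q = 10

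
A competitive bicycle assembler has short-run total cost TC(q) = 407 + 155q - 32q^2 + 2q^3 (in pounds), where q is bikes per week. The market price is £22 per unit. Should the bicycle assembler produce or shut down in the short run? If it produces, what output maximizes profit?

Variable cost is VC = 155q - 32q^2 + 2q^3, so AVC = VC/q = 155 - 32q + 2q^2 and MC = dTC/dq = 155 - 64q + 6q^2.
AVC is minimized where dAVC/dq = -32 + 4q = 0, at q = 8; min AVC = 155 - 32·8 + 2·8^2 = £27.
Since P = £22 < min AVC = £27, price fails to cover variable cost at any output.
Shutting down limits the loss to fixed cost, £407.

Shut down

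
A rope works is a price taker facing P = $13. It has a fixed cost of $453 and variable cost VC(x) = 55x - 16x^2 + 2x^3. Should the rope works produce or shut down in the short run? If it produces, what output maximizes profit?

Shut down

From TC, MC = TC'(x) = 55 - 32x + 6x^2 and AVC = VC/x = 55 - 16x + 2x^2.
AVC hits its minimum where MC = AVC, at x = 4, giving min AVC = 55 - 16·4 + 2·4^2 = $23.
P = $13 lies below min AVC = $23; no output level covers variable cost.
The firm minimizes its loss by shutting down and losing only its fixed cost of $453.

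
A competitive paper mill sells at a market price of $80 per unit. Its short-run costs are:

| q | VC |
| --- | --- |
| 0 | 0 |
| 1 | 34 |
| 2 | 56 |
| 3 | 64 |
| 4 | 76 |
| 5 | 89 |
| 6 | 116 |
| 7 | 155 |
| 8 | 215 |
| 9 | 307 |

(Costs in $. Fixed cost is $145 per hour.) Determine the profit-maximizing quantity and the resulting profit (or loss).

q = 8; profit = $280

Profit at each row (π = 80q − TC): q=0: -145; q=1: -99; q=2: -41; q=3: 31; q=4: 99; q=5: 166; q=6: 219; q=7: 260; q=8: 280; q=9: 268.
Profit is maximized at q = 8. AVC there is 215/8 = $26.88 ≤ P, so producing beats shutting down (which would give -$145).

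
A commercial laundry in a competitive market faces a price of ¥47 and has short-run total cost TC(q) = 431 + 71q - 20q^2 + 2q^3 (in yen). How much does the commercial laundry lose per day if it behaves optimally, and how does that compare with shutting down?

AVC = 71 - 20q + 2q^2; min AVC = ¥21 at q = 5. Since P = ¥47 ≥ min AVC, the firm produces.
MC = 71 - 40q + 6q^2. Setting P = MC and taking the root on the rising branch gives q* = 6.
TR = 47·6 = 282. TC = 431 + 138 = 569. Profit = 282 − 569 = -¥287.
That loss of ¥287 beats the ¥431 the firm would lose by shutting down; producing recovers ¥144 of fixed cost.

Profit = -¥287 at q = 6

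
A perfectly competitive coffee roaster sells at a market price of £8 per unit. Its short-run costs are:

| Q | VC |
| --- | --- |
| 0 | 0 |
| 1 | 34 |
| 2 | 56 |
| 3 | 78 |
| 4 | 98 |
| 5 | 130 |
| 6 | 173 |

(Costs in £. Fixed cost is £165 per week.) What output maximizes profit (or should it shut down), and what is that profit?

Profit at each row (π = 8Q − TC): Q=0: -165; Q=1: -191; Q=2: -205; Q=3: -219; Q=4: -231; Q=5: -255; Q=6: -290.
Profit is highest at Q = 0. Equivalently, the lowest AVC in the table is 98/4 ≈ £24.50 at Q = 4, and P = £8 falls below it — price never covers variable cost, so the firm shuts down and loses only its fixed cost.

Q = 0 (shut down); profit = -£165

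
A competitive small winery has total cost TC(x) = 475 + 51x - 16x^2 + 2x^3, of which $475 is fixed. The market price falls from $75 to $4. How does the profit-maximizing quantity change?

Output falls from 6 to 0 (the firm shuts down)

AVC = 51 - 16x + 2x^2, minimized at x = 4 where min AVC = $19. MC = 51 - 32x + 6x^2.
With P = $75 above the shutdown price, P = MC gives x = 6.
At P = $4 < min AVC = $19, price no longer covers variable cost at any output, so the firm shuts down: x = 0.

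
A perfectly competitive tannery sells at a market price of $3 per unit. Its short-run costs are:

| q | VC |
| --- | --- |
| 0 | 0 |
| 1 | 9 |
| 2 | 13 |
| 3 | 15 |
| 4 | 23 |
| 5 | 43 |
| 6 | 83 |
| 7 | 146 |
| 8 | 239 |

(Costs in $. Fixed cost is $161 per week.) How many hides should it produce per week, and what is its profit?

Compute π = P·q − TC at each output: q=0: -161; q=1: -167; q=2: -168; q=3: -167; q=4: -172; q=5: -189; q=6: -226; q=7: -286; q=8: -376.
Profit is highest at q = 0. Equivalently, the lowest AVC in the table is 15/3 ≈ $5 at q = 3, and P = $3 falls below it — price never covers variable cost, so the firm shuts down and loses only its fixed cost.

q = 0 (shut down); profit = -$161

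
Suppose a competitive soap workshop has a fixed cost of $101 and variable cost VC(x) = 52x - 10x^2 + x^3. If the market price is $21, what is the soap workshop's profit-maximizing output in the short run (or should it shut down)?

Shut down

From TC, MC = TC'(x) = 52 - 20x + 3x^2 and AVC = VC/x = 52 - 10x + x^2.
AVC hits its minimum where MC = AVC, at x = 5, giving min AVC = 52 - 10·5 + 5^2 = $27.
With P < min AVC ($21 < $27), every unit sold adds to the loss.
Shutting down limits the loss to fixed cost, $101.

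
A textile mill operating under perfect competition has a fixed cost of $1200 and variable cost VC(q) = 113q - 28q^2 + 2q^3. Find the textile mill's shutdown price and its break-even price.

Shutdown price = min AVC. AVC = 113 - 28q + 2q^2, with vertex at q = 7 and minimum $15.
ATC = 1200/q + 113 - 28q + 2q^2. Setting dATC/dq = −1200/q^2 − 28 + 4q = 0 gives q = 10 (since 4·10^3 − 28·10^2 = 1200).
min ATC = 1200/10 + 113 − 28·10 + 2·10^2 = $153. That is the break-even price.
For $15 ≤ P < $153 the firm produces at a loss; below $15 it shuts down.

Shutdown price = $15; break-even price = $153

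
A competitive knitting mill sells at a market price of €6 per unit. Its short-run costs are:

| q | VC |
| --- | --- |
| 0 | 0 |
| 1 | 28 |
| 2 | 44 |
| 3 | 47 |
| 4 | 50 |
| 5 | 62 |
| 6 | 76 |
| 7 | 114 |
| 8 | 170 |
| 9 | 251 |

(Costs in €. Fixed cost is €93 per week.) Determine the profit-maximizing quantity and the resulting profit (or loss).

Tabulate TR − TC: q=0: -93; q=1: -115; q=2: -125; q=3: -122; q=4: -119; q=5: -125; q=6: -133; q=7: -165; q=8: -215; q=9: -290.
Profit is highest at q = 0. Equivalently, the lowest AVC in the table is 62/5 ≈ €12.40 at q = 5, and P = €6 falls below it — price never covers variable cost, so the firm shuts down and loses only its fixed cost.

q = 0 (shut down); profit = -€93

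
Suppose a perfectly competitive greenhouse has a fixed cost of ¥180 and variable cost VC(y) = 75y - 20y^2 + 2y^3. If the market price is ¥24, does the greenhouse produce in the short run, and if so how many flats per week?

Shut down

From TC, MC = TC'(y) = 75 - 40y + 6y^2 and AVC = VC/y = 75 - 20y + 2y^2.
The AVC parabola has its vertex at y = 20/4 = 5, where AVC = 75 - 20·5 + 2·5^2 = ¥25.
With P < min AVC (¥24 < ¥25), every unit sold adds to the loss.
The firm minimizes its loss by shutting down and losing only its fixed cost of ¥180.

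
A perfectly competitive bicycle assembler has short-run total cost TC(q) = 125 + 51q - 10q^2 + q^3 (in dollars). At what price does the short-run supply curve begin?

$26 per unit

The shutdown price is the minimum of AVC. VC = 51q - 10q^2 + q^3, so AVC = 51 - 10q + q^2.
dAVC/dq = -10 + 2q = 0 gives q = 5. min AVC = 51 - 10·5 + 5^2 = 26.
So the shutdown price is $26.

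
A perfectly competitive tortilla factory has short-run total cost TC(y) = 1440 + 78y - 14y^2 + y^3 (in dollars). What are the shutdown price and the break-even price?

Shutdown price = $29; break-even price = $174

AVC = 78 - 14y + y^2; minimized at y = 7, giving min AVC = $29. That is the shutdown price.
ATC = 1440/y + 78 - 14y + y^2. Setting dATC/dy = −1440/y^2 − 14 + 2y = 0 gives y = 12 (since 2·12^3 − 14·12^2 = 1440).
min ATC = 1440/12 + 78 − 14·12 + 12^2 = $174. That is the break-even price.
Between these two prices the firm operates at a loss; above $174 it earns a profit.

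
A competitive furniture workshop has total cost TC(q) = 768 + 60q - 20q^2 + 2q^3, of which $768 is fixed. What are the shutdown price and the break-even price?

Shutdown price = min AVC. AVC = 60 - 20q + 2q^2, with vertex at q = 5 and minimum $10.
ATC = 768/q + 60 - 20q + 2q^2. Setting dATC/dq = −768/q^2 − 20 + 4q = 0 gives q = 8 (since 4·8^3 − 20·8^2 = 768).
min ATC = 768/8 + 60 − 20·8 + 2·8^2 = $124. That is the break-even price.
Between these two prices the firm operates at a loss; above $124 it earns a profit.

Shutdown price = $10; break-even price = $124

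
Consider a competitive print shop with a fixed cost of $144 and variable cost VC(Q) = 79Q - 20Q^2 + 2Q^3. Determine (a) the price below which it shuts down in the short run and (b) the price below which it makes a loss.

AVC = 79 - 20Q + 2Q^2; minimized at Q = 5, giving min AVC = $29. That is the shutdown price.
ATC = 144/Q + 79 - 20Q + 2Q^2. Setting dATC/dQ = −144/Q^2 − 20 + 4Q = 0 gives Q = 6 (since 4·6^3 − 20·6^2 = 144).
min ATC = 144/6 + 79 − 20·6 + 2·6^2 = $55. That is the break-even price.
For $29 ≤ P < $55 the firm produces at a loss; below $29 it shuts down.

Shutdown price = $29; break-even price = $55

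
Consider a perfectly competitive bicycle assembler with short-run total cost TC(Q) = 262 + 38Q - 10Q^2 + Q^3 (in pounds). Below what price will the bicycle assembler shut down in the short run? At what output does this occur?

The shutdown price is the minimum of AVC. VC = 38Q - 10Q^2 + Q^3, so AVC = 38 - 10Q + Q^2.
dAVC/dQ = -10 + 2Q = 0 gives Q = 5. min AVC = 38 - 10·5 + 5^2 = 13.
The firm shuts down for any P below £13.

£13 per unit, at Q = 5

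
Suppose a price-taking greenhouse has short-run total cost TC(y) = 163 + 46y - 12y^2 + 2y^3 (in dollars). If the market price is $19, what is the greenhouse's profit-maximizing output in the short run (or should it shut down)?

From TC, MC = TC'(y) = 46 - 24y + 6y^2 and AVC = VC/y = 46 - 12y + 2y^2.
AVC hits its minimum where MC = AVC, at y = 3, giving min AVC = 46 - 12·3 + 2·3^2 = $28.
Since P = $19 < min AVC = $28, price fails to cover variable cost at any output.
Best response: produce nothing and absorb the $163 fixed cost.

Shut down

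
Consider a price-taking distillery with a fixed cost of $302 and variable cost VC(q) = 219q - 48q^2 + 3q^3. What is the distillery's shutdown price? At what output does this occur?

The shutdown price is the minimum of AVC. VC = 219q - 48q^2 + 3q^3, so AVC = 219 - 48q + 3q^2.
dAVC/dq = -48 + 6q = 0 gives q = 8. min AVC = 219 - 48·8 + 3·8^2 = 27.
So the shutdown price is $27.

$27 per unit, at q = 8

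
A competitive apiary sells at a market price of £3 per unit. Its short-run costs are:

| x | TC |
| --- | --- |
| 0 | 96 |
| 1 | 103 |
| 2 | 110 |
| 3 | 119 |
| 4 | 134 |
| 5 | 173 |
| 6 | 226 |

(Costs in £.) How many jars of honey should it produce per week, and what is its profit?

x = 0 (shut down); profit = -£96

Profit at each row (π = 3x − TC): x=0: -96; x=1: -100; x=2: -104; x=3: -110; x=4: -122; x=5: -158; x=6: -208.
Profit is highest at x = 0. Equivalently, the lowest AVC in the table is 7/1 ≈ £7 at x = 1, and P = £3 falls below it — price never covers variable cost, so the firm shuts down and loses only its fixed cost.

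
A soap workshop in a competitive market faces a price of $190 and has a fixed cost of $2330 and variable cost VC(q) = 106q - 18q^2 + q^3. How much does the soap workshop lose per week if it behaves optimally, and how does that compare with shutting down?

Profit = -$370 at q = 14

AVC = 106 - 18q + q^2 has its minimum $25 at q = 9; price $190 clears that bar, so the firm operates.
MC = 106 - 36q + 3q^2. Setting P = MC and taking the root on the rising branch gives q* = 14.
TR = 190·14 = 2660. TC = 2330 + 700 = 3030. Profit = 2660 − 3030 = -$370.
Shutting down would mean losing the fixed cost of $2330, so operating at a loss of $370 is better by $1960.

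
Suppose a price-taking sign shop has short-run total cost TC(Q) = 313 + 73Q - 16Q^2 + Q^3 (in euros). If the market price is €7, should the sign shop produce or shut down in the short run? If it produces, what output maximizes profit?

Variable cost is VC = 73Q - 16Q^2 + Q^3, so AVC = VC/Q = 73 - 16Q + Q^2 and MC = dTC/dQ = 73 - 32Q + 3Q^2.
AVC is minimized where dAVC/dQ = -16 + 2Q = 0, at Q = 8; min AVC = 73 - 16·8 + 8^2 = €9.
With P < min AVC (€7 < €9), every unit sold adds to the loss.
Best response: produce nothing and absorb the €313 fixed cost.

Shut down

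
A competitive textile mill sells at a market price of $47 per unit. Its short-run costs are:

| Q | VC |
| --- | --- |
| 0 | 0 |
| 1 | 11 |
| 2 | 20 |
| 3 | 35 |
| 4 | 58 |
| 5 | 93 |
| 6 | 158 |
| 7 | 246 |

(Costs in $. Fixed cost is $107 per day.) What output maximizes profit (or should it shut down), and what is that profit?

Compute π = P·Q − TC at each output: Q=0: -107; Q=1: -71; Q=2: -33; Q=3: -1; Q=4: 23; Q=5: 35; Q=6: 17; Q=7: -24.
Profit is maximized at Q = 5. AVC there is 93/5 = $18.60 ≤ P, so producing beats shutting down (which would give -$107).

Q = 5; profit = $35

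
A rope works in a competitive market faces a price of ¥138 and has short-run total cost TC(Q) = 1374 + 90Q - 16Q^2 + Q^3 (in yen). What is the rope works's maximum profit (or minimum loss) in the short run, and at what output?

Profit = -¥222 at Q = 12

AVC = 90 - 16Q + Q^2; min AVC = ¥26 at Q = 8. Since P = ¥138 ≥ min AVC, the firm produces.
MC = 90 - 32Q + 3Q^2. Setting P = MC and taking the root on the rising branch gives Q* = 12.
TR = 138·12 = 1656. TC = 1374 + 504 = 1878. Profit = 1656 − 1878 = -¥222.
By producing, the firm covers all variable cost plus ¥1152 of fixed cost; shutting down would lose the full ¥1374.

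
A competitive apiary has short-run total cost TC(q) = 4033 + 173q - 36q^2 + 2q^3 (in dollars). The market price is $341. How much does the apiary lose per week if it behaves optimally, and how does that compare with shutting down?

Profit = -$113 at q = 14

AVC = 173 - 36q + 2q^2 has its minimum $11 at q = 9; price $341 clears that bar, so the firm operates.
MC = 173 - 72q + 6q^2. Setting P = MC and taking the root on the rising branch gives q* = 14.
TR = 341·14 = 4774. TC = 4033 + 854 = 4887. Profit = 4774 − 4887 = -$113.
By producing, the firm covers all variable cost plus $3920 of fixed cost; shutting down would lose the full $4033.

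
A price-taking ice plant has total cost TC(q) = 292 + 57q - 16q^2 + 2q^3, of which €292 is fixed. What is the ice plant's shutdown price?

The shutdown price is the minimum of AVC. VC = 57q - 16q^2 + 2q^3, so AVC = 57 - 16q + 2q^2.
dAVC/dq = -16 + 4q = 0 gives q = 4. min AVC = 57 - 16·4 + 2·4^2 = 25.
For P < €25 the firm produces nothing.

€25 per unit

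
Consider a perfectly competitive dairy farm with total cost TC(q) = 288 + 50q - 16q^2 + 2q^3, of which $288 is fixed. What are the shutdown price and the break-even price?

Shutdown price = $18; break-even price = $74

AVC = 50 - 16q + 2q^2; minimized at q = 4, giving min AVC = $18. That is the shutdown price.
ATC = 288/q + 50 - 16q + 2q^2. Setting dATC/dq = −288/q^2 − 16 + 4q = 0 gives q = 6 (since 4·6^3 − 16·6^2 = 288).
min ATC = 288/6 + 50 − 16·6 + 2·6^2 = $74. That is the break-even price.
For $18 ≤ P < $74 the firm produces at a loss; below $18 it shuts down.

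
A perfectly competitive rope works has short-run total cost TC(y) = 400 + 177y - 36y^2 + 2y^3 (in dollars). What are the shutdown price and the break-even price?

Shutdown price = $15; break-even price = $57

Shutdown price = min AVC. AVC = 177 - 36y + 2y^2, with vertex at y = 9 and minimum $15.
ATC = 400/y + 177 - 36y + 2y^2. Setting dATC/dy = −400/y^2 − 36 + 4y = 0 gives y = 10 (since 4·10^3 − 36·10^2 = 400).
min ATC = 400/10 + 177 − 36·10 + 2·10^2 = $57. That is the break-even price.
Between these two prices the firm operates at a loss; above $57 it earns a profit.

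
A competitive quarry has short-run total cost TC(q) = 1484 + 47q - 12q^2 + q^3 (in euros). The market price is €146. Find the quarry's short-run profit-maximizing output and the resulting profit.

Profit = -€274 at q = 11

AVC = 47 - 12q + q^2; min AVC = €11 at q = 6. Since P = €146 ≥ min AVC, the firm produces.
MC = 47 - 24q + 3q^2. Setting P = MC and taking the root on the rising branch gives q* = 11.
TR = 146·11 = 1606. TC = 1484 + 396 = 1880. Profit = 1606 − 1880 = -€274.
That loss of €274 beats the €1484 the firm would lose by shutting down; producing recovers €1210 of fixed cost.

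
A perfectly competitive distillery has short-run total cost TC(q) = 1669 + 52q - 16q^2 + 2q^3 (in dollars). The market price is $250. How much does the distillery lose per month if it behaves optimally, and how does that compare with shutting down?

AVC = 52 - 16q + 2q^2; min AVC = $20 at q = 4. Since P = $250 ≥ min AVC, the firm produces.
MC = 52 - 32q + 6q^2. Setting P = MC and taking the root on the rising branch gives q* = 9.
TR = 250·9 = 2250. TC = 1669 + 630 = 2299. Profit = 2250 − 2299 = -$49.
Shutting down would mean losing the fixed cost of $1669, so operating at a loss of $49 is better by $1620.

Profit = -$49 at q = 9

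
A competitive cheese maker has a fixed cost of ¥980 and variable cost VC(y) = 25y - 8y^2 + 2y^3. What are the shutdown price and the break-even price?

Shutdown price = ¥17; break-even price = ¥207

AVC = 25 - 8y + 2y^2; minimized at y = 2, giving min AVC = ¥17. That is the shutdown price.
ATC = 980/y + 25 - 8y + 2y^2. Setting dATC/dy = −980/y^2 − 8 + 4y = 0 gives y = 7 (since 4·7^3 − 8·7^2 = 980).
min ATC = 980/7 + 25 − 8·7 + 2·7^2 = ¥207. That is the break-even price.
For ¥17 ≤ P < ¥207 the firm produces at a loss; below ¥17 it shuts down.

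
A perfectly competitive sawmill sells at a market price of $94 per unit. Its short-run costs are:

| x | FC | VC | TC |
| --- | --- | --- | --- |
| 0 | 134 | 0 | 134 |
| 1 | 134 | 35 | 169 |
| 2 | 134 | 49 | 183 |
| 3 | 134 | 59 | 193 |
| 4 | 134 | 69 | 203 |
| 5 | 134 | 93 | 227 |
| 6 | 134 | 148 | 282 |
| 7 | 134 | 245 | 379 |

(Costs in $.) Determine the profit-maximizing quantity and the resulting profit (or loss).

x = 6; profit = $282

Compute π = P·x − TC at each output: x=0: -134; x=1: -75; x=2: 5; x=3: 89; x=4: 173; x=5: 243; x=6: 282; x=7: 279.
Profit is maximized at x = 6. AVC there is 148/6 = $24.67 ≤ P, so producing beats shutting down (which would give -$134).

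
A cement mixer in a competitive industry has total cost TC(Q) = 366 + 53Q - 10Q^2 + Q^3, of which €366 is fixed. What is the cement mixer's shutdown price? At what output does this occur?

Short-run supply begins at min AVC. From VC = 53Q - 10Q^2 + Q^3, AVC = 53 - 10Q + Q^2.
At the minimum of AVC, MC = AVC. MC = 53 - 20Q + 3Q^2; setting MC = AVC gives 2Q^2 - 10Q = 0, so Q = 5. min AVC = 28.
So the shutdown price is €28.

€28 per unit, at Q = 5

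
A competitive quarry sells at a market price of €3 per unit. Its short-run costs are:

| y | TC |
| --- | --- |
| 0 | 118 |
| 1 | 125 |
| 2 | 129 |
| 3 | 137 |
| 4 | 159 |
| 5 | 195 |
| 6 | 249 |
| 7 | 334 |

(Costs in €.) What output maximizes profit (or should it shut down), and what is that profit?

Tabulate TR − TC: y=0: -118; y=1: -122; y=2: -123; y=3: -128; y=4: -147; y=5: -180; y=6: -231; y=7: -313.
Profit is highest at y = 0. Equivalently, the lowest AVC in the table is 11/2 ≈ €5.50 at y = 2, and P = €3 falls below it — price never covers variable cost, so the firm shuts down and loses only its fixed cost.

y = 0 (shut down); profit = -€118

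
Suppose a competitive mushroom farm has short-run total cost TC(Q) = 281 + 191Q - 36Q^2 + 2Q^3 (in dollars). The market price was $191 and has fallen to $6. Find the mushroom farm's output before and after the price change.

Output falls from 12 to 0 (the firm shuts down)

AVC = 191 - 36Q + 2Q^2, minimized at Q = 9 where min AVC = $29. MC = 191 - 72Q + 6Q^2.
At P = $191 ≥ min AVC, set P = MC on the rising branch: Q = 12.
At P = $6 < min AVC = $29, price no longer covers variable cost at any output, so the firm shuts down: Q = 0.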